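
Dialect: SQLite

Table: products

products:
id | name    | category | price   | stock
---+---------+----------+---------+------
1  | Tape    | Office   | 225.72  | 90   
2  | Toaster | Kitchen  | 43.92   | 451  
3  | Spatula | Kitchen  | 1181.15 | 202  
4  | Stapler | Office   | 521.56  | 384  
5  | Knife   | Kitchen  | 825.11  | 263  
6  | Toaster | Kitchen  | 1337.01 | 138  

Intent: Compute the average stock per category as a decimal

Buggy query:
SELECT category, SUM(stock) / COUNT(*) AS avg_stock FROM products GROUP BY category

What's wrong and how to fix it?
Bug: SUM(stock) and COUNT(*) are both integers; the division truncates the fractional part

Fix: Multiply by 1.0 (or CAST to REAL) to force floating-point division

Corrected query:
SELECT category, SUM(stock) * 1.0 / COUNT(*) AS avg_stock FROM products GROUP BY category

Result:
category | avg_stock
---------+----------
Kitchen  | 263.5    
Office   | 237      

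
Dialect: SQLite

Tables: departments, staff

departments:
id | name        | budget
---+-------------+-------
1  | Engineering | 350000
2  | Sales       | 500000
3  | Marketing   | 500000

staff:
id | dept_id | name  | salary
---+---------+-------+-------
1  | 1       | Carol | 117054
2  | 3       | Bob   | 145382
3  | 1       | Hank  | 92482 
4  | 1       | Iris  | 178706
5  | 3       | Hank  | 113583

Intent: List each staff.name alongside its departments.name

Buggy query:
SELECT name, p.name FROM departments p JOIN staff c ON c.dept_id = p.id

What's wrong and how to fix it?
Bug: 'name' exists in both joined tables, so the database can't tell which one is meant

Fix: Qualify the column with its table alias (c.name)

Corrected query:
SELECT c.name, p.name FROM departments p JOIN staff c ON c.dept_id = p.id

Result:
name  | name       
------+------------
Carol | Engineering
Bob   | Marketing  
Hank  | Engineering
Iris  | Engineering
Hank  | Marketing  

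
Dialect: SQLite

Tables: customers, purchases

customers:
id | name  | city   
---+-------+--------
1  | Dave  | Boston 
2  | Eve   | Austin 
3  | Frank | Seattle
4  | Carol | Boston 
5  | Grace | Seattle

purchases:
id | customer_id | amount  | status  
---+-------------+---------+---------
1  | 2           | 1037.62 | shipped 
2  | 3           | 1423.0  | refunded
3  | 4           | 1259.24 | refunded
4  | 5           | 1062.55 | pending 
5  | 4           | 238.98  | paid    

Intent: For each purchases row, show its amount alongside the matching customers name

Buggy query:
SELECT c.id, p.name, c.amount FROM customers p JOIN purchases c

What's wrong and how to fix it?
Bug: Missing join condition: each purchases row is matched to all customers rows instead of just its own

Fix: Specify the join condition linking the foreign key to the parent id

Corrected query:
SELECT c.id, p.name, c.amount FROM customers p JOIN purchases c ON c.customer_id = p.id

Result:
id | name  | amount 
---+-------+--------
1  | Eve   | 1037.62
2  | Frank | 1423   
3  | Carol | 1259.24
4  | Grace | 1062.55
5  | Carol | 238.98 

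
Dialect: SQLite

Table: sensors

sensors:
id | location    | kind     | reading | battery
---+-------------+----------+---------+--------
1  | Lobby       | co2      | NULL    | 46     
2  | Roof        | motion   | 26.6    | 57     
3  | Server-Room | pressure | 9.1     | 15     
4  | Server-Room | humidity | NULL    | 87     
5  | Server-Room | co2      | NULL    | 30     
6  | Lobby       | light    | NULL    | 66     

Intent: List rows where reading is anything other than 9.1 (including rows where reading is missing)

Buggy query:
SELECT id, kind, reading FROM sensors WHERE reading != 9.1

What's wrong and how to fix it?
Bug: 'reading != 9.1' is unknown when reading is NULL, so NULL rows are silently excluded

Fix: Handle NULL separately with IS NULL alongside the inequality

Corrected query:
SELECT id, kind, reading FROM sensors WHERE reading != 9.1 OR reading IS NULL

Result:
id | kind     | reading
---+----------+--------
1  | co2      | NULL   
2  | motion   | 26.6   
4  | humidity | NULL   
5  | co2      | NULL   
6  | light    | NULL   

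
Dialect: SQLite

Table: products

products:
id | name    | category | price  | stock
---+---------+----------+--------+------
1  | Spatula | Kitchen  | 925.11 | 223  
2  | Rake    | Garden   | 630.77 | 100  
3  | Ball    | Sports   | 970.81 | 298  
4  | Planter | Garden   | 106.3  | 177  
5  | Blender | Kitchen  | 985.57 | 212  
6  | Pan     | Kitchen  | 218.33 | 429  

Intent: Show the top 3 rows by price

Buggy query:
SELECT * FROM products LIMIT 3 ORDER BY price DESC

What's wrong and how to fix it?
Bug: LIMIT must come after ORDER BY

Fix: Sort with ORDER BY, then apply LIMIT

Corrected query:
SELECT * FROM products ORDER BY price DESC LIMIT 3

Result:
id | name    | category | price  | stock
---+---------+----------+--------+------
5  | Blender | Kitchen  | 985.57 | 212  
3  | Ball    | Sports   | 970.81 | 298  
1  | Spatula | Kitchen  | 925.11 | 223  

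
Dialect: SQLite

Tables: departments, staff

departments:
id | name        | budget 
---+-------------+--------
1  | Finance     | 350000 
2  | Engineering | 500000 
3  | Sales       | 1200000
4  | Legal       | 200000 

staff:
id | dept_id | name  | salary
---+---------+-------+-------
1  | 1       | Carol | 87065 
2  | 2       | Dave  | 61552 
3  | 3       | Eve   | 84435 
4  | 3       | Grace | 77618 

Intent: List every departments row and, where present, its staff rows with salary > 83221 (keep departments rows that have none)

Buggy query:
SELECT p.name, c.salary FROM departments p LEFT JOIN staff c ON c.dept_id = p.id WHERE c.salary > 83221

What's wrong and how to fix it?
Bug: A WHERE condition on the right-hand table after LEFT JOIN drops unmatched parents

Fix: Move the right-table condition into the ON clause so unmatched parents are kept

Corrected query:
SELECT p.name, c.salary FROM departments p LEFT JOIN staff c ON c.dept_id = p.id AND c.salary > 83221

Result:
name        | salary
------------+-------
Finance     | 87065 
Engineering | NULL  
Sales       | 84435 
Legal       | NULL  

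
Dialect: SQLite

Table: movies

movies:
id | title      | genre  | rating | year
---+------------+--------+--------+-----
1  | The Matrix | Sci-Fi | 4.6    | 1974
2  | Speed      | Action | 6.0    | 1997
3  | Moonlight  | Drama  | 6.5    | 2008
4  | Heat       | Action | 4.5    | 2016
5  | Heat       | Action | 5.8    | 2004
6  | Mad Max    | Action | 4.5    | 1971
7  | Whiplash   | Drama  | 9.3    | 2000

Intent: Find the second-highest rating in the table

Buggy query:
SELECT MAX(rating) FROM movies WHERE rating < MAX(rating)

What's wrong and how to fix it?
Bug: MAX(rating) on the right of the comparison is an aggregate-in-WHERE error

Fix: Put the inner MAX in a scalar subquery

Corrected query:
SELECT MAX(rating) FROM movies WHERE rating < (SELECT MAX(rating) FROM movies)

Result:
MAX(rating)
-----------
6.5        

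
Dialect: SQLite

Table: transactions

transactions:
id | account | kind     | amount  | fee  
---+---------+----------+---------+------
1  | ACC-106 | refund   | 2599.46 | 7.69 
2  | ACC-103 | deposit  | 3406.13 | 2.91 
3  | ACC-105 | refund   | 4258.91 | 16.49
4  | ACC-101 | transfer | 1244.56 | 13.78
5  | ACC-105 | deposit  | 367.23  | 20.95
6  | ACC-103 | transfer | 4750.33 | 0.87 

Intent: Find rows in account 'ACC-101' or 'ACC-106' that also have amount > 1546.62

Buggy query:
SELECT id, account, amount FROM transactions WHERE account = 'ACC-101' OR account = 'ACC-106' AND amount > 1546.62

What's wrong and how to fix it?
Bug: AND binds tighter than OR, so this parses as account = 'ACC-101' OR (account = 'ACC-106' AND amount > 1546.62)

Fix: Add parentheses around the OR so the AND applies to both alternatives

Corrected query:
SELECT id, account, amount FROM transactions WHERE (account = 'ACC-101' OR account = 'ACC-106') AND amount > 1546.62

Result:
id | account | amount 
---+---------+--------
1  | ACC-106 | 2599.46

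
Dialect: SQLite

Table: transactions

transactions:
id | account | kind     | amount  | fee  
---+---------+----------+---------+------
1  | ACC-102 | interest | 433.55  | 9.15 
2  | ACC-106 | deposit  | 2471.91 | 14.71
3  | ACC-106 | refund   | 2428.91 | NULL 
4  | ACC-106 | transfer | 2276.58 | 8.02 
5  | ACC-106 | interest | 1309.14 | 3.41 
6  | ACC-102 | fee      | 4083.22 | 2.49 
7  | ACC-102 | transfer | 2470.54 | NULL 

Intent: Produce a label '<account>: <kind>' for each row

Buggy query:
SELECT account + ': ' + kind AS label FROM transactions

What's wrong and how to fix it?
Bug: '+' is numeric addition; on text columns SQLite converts them to 0 instead of concatenating

Fix: Replace + with || to concatenate text

Corrected query:
SELECT account || ': ' || kind AS label FROM transactions

Result:
label            
-----------------
ACC-102: interest
ACC-106: deposit 
ACC-106: refund  
ACC-106: transfer
ACC-106: interest
ACC-102: fee     
ACC-102: transfer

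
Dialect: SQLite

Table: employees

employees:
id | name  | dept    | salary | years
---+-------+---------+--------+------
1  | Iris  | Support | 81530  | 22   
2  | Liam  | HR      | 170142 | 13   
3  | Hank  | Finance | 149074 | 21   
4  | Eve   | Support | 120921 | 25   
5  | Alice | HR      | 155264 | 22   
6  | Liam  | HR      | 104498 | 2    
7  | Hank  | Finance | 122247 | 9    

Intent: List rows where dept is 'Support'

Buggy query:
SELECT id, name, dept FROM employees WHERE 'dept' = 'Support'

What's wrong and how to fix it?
Bug: Single quotes denote string literals in SQL; the column name is being compared as a constant string

Fix: Reference the column as dept without single quotes

Corrected query:
SELECT id, name, dept FROM employees WHERE dept = 'Support'

Result:
id | name | dept   
---+------+--------
1  | Iris | Support
4  | Eve  | Support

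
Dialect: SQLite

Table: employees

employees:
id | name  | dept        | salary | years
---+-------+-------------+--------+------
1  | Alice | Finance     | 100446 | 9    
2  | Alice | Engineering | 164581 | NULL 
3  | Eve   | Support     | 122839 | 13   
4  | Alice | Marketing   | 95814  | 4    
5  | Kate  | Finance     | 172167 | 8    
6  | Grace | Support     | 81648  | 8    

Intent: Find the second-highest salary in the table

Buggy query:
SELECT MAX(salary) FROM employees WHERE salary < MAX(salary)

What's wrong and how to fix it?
Bug: MAX(salary) on the right of the comparison is an aggregate-in-WHERE error

Fix: Compute the overall MAX in a subquery, then take MAX of rows below it

Corrected query:
SELECT MAX(salary) FROM employees WHERE salary < (SELECT MAX(salary) FROM employees)

Result:
MAX(salary)
-----------
164581     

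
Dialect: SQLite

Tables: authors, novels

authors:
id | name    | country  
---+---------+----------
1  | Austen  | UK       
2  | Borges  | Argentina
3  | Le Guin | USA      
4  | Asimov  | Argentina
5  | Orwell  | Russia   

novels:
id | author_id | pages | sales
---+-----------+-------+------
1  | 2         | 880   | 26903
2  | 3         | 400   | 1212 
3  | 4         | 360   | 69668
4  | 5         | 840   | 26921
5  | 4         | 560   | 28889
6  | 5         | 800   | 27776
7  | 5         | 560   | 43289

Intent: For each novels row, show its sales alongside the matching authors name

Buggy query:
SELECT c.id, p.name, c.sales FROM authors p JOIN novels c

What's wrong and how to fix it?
Bug: JOIN with no ON clause produces a cartesian product; every novels row pairs with every authors row

Fix: Add ON c.author_id = p.id to the JOIN

Corrected query:
SELECT c.id, p.name, c.sales FROM authors p JOIN novels c ON c.author_id = p.id

Result:
id | name    | sales
---+---------+------
1  | Borges  | 26903
2  | Le Guin | 1212 
3  | Asimov  | 69668
4  | Orwell  | 26921
5  | Asimov  | 28889
6  | Orwell  | 27776
7  | Orwell  | 43289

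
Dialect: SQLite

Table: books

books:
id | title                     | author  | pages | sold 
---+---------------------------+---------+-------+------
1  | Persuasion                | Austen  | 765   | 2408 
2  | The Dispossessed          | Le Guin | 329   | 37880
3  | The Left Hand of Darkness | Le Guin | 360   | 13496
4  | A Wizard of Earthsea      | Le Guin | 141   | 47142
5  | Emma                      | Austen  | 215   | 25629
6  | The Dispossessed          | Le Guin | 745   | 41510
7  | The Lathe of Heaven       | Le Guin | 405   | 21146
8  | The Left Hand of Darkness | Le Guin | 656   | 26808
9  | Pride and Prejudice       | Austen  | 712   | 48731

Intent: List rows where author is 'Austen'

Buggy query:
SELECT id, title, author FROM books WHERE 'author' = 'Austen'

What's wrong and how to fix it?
Bug: 'author' in single quotes is a string literal, not the column; the comparison is literal-vs-literal and never true

Fix: Remove the quotes around the column name (or use double quotes for an identifier)

Corrected query:
SELECT id, title, author FROM books WHERE author = 'Austen'

Result:
id | title               | author
---+---------------------+-------
1  | Persuasion          | Austen
5  | Emma                | Austen
9  | Pride and Prejudice | Austen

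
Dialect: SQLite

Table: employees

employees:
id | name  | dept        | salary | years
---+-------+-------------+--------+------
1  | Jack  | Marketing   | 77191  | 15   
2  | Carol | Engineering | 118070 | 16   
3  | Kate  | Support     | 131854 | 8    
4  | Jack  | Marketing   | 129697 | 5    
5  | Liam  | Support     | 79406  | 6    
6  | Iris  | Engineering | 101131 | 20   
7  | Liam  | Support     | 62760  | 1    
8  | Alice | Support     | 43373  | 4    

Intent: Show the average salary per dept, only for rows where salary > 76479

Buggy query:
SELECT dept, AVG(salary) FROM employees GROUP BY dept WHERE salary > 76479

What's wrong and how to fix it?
Bug: Row-level WHERE must come before GROUP BY in the clause order

Fix: Place WHERE between FROM and GROUP BY

Corrected query:
SELECT dept, AVG(salary) FROM employees WHERE salary > 76479 GROUP BY dept

Result:
dept        | AVG(salary)
------------+------------
Engineering | 109600.5   
Marketing   | 103444     
Support     | 105630     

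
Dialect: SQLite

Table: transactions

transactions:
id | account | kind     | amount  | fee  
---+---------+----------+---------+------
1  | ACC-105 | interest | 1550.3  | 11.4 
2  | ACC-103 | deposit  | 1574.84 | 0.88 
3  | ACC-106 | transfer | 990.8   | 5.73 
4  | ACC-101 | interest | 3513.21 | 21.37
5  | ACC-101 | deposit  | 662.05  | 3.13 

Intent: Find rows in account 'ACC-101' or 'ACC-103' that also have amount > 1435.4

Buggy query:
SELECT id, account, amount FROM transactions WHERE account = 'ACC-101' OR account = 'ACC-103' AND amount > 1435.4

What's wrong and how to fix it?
Bug: AND binds tighter than OR, so this parses as account = 'ACC-101' OR (account = 'ACC-103' AND amount > 1435.4)

Fix: Add parentheses around the OR so the AND applies to both alternatives

Corrected query:
SELECT id, account, amount FROM transactions WHERE (account = 'ACC-101' OR account = 'ACC-103') AND amount > 1435.4

Result:
id | account | amount 
---+---------+--------
2  | ACC-103 | 1574.84
4  | ACC-101 | 3513.21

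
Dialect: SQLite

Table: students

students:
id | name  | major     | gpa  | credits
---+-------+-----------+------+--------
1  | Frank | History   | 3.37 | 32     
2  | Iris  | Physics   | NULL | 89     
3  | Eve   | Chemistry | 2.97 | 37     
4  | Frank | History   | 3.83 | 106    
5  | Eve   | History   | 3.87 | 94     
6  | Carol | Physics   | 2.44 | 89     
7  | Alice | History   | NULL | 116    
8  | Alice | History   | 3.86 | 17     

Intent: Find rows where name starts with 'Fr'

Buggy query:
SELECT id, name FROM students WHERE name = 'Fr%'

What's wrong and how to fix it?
Bug: '=' compares the literal string including the % character; pattern matching needs LIKE

Fix: Use LIKE for wildcard pattern matching

Corrected query:
SELECT id, name FROM students WHERE name LIKE 'Fr%'

Result:
id | name 
---+------
1  | Frank
4  | Frank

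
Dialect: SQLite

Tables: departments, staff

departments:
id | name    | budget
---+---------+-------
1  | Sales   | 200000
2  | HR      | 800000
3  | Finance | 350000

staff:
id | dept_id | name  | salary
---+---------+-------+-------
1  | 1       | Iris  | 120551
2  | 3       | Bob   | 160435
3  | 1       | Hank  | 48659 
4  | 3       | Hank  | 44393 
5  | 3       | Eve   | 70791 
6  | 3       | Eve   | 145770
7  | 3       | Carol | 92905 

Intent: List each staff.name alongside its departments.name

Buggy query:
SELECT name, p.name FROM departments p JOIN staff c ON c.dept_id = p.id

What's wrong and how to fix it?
Bug: Both tables have a 'name' column; the unqualified reference is ambiguous

Fix: Qualify the column with its table alias (c.name)

Corrected query:
SELECT c.name, p.name FROM departments p JOIN staff c ON c.dept_id = p.id

Result:
name  | name   
------+--------
Iris  | Sales  
Bob   | Finance
Hank  | Sales  
Hank  | Finance
Eve   | Finance
Eve   | Finance
Carol | Finance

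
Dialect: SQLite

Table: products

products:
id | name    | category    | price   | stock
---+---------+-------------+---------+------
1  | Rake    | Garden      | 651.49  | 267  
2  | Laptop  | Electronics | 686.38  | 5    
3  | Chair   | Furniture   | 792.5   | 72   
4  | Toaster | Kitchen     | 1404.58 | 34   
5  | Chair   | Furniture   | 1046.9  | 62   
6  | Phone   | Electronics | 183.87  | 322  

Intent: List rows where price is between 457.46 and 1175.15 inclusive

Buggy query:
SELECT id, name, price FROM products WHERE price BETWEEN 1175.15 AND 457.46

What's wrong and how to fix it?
Bug: The bounds are reversed; BETWEEN a AND b requires a <= b to match anything

Fix: Swap the bounds so the smaller value comes first

Corrected query:
SELECT id, name, price FROM products WHERE price BETWEEN 457.46 AND 1175.15

Result:
id | name   | price 
---+--------+-------
1  | Rake   | 651.49
2  | Laptop | 686.38
3  | Chair  | 792.5 
5  | Chair  | 1046.9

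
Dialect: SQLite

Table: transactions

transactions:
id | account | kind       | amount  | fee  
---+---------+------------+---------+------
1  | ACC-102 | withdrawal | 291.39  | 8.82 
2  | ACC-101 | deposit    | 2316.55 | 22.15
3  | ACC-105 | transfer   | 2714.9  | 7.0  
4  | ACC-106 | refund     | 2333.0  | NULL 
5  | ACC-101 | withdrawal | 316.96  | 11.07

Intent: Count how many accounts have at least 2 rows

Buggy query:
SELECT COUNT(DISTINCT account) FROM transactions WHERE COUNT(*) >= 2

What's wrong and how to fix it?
Bug: COUNT(*) cannot appear in WHERE; the per-group count doesn't exist yet

Fix: Use a subquery that GROUPs and filters with HAVING, then count its rows

Corrected query:
SELECT COUNT(*) FROM (SELECT account FROM transactions GROUP BY account HAVING COUNT(*) >= 2)

Result:
COUNT(*)
--------
1       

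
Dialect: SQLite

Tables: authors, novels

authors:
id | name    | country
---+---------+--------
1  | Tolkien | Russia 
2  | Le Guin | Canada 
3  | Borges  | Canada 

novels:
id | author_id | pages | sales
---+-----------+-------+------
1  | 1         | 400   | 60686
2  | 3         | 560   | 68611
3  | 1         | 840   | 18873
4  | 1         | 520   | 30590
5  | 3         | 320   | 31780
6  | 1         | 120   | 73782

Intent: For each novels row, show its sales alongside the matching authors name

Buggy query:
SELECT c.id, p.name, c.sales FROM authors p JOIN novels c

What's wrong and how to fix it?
Bug: JOIN with no ON clause produces a cartesian product; every novels row pairs with every authors row

Fix: Add ON c.author_id = p.id to the JOIN

Corrected query:
SELECT c.id, p.name, c.sales FROM authors p JOIN novels c ON c.author_id = p.id

Result:
id | name    | sales
---+---------+------
1  | Tolkien | 60686
2  | Borges  | 68611
3  | Tolkien | 18873
4  | Tolkien | 30590
5  | Borges  | 31780
6  | Tolkien | 73782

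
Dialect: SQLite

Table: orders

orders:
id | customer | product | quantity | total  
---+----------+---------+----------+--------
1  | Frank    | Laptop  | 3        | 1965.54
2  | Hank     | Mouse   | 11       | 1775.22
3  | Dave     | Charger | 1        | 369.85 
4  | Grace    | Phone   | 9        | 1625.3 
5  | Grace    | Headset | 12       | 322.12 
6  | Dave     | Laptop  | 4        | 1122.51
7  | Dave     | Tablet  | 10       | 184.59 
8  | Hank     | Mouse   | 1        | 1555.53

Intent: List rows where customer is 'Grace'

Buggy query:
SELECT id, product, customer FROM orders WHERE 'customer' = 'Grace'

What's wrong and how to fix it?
Bug: 'customer' in single quotes is a string literal, not the column; the comparison is literal-vs-literal and never true

Fix: Reference the column as customer without single quotes

Corrected query:
SELECT id, product, customer FROM orders WHERE customer = 'Grace'

Result:
id | product | customer
---+---------+---------
4  | Phone   | Grace   
5  | Headset | Grace   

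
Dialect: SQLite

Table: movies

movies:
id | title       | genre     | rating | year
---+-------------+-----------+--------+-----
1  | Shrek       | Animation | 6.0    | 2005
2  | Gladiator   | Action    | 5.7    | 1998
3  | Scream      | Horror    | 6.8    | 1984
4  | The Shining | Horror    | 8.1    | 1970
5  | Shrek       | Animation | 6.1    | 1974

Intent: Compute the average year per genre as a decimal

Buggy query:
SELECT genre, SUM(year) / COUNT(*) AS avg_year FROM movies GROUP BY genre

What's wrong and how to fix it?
Bug: Both operands are integers, so '/' performs integer division and truncates

Fix: Multiply by 1.0 (or CAST to REAL) to force floating-point division

Corrected query:
SELECT genre, SUM(year) * 1.0 / COUNT(*) AS avg_year FROM movies GROUP BY genre

Result:
genre     | avg_year
----------+---------
Action    | 1998    
Animation | 1989.5  
Horror    | 1977    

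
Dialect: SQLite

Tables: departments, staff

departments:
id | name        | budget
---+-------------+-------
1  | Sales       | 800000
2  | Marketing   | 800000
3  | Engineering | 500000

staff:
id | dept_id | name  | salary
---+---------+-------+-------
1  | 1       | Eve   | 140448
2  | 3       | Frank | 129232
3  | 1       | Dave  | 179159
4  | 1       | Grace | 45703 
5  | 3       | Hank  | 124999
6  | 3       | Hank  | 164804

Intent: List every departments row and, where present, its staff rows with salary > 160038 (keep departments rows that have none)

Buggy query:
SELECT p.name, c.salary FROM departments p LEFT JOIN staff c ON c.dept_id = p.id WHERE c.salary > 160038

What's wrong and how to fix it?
Bug: A WHERE condition on the right-hand table after LEFT JOIN drops unmatched parents

Fix: Move the right-table condition into the ON clause so unmatched parents are kept

Corrected query:
SELECT p.name, c.salary FROM departments p LEFT JOIN staff c ON c.dept_id = p.id AND c.salary > 160038

Result:
name        | salary
------------+-------
Sales       | 179159
Marketing   | NULL  
Engineering | 164804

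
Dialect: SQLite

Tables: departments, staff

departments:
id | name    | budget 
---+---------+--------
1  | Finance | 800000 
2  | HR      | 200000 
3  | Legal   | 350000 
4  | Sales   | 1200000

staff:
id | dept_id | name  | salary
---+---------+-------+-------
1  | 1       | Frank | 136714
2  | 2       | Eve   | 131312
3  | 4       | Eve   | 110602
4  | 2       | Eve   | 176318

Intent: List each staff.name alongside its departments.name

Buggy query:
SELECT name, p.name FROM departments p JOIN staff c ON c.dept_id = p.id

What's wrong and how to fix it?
Bug: 'name' exists in both joined tables, so the database can't tell which one is meant

Fix: Prefix ambiguous columns with the table alias

Corrected query:
SELECT c.name, p.name FROM departments p JOIN staff c ON c.dept_id = p.id

Result:
name  | name   
------+--------
Frank | Finance
Eve   | HR     
Eve   | Sales  
Eve   | HR     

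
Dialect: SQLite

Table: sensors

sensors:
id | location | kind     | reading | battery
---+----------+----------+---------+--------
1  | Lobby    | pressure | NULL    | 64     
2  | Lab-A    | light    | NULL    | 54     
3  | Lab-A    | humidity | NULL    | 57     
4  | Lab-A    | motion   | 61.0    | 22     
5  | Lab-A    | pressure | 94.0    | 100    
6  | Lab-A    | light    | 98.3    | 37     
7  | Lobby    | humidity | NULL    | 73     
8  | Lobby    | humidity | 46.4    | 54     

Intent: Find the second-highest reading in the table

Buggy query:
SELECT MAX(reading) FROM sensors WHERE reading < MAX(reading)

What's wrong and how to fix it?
Bug: MAX(reading) on the right of the comparison is an aggregate-in-WHERE error

Fix: Put the inner MAX in a scalar subquery

Corrected query:
SELECT MAX(reading) FROM sensors WHERE reading < (SELECT MAX(reading) FROM sensors)

Result:
MAX(reading)
------------
94          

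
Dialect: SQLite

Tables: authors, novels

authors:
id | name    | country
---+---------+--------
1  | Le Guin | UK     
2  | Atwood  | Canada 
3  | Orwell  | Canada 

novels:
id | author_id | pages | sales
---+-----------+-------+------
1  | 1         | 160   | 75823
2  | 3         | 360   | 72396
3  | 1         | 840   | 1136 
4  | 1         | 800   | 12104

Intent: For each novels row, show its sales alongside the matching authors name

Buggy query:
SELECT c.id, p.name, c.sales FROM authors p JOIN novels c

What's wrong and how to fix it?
Bug: Missing join condition: each novels row is matched to all authors rows instead of just its own

Fix: Add ON c.author_id = p.id to the JOIN

Corrected query:
SELECT c.id, p.name, c.sales FROM authors p JOIN novels c ON c.author_id = p.id

Result:
id | name    | sales
---+---------+------
1  | Le Guin | 75823
2  | Orwell  | 72396
3  | Le Guin | 1136 
4  | Le Guin | 12104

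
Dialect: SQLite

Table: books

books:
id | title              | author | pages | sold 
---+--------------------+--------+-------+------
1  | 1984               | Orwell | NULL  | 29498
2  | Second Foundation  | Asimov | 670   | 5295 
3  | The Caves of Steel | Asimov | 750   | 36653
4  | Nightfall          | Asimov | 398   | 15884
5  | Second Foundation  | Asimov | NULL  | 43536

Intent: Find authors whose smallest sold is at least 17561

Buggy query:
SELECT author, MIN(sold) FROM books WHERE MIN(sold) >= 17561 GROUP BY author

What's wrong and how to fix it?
Bug: Aggregates like MIN are computed per group after WHERE runs

Fix: Use HAVING for the per-group MIN condition

Corrected query:
SELECT author, MIN(sold) FROM books GROUP BY author HAVING MIN(sold) >= 17561

Result:
author | MIN(sold)
-------+----------
Orwell | 29498    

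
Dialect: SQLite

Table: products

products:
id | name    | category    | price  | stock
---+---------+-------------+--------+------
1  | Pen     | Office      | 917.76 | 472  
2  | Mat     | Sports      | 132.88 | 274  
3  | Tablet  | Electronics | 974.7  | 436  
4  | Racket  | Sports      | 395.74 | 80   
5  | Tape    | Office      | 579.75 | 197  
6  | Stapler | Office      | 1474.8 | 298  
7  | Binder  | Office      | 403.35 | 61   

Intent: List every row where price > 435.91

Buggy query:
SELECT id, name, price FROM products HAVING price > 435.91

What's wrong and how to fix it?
Bug: This is a non-aggregate query (no GROUP BY, no aggregates), so in SQLite the HAVING clause is invalid here; a row-level condition belongs in WHERE

Fix: Use WHERE for row-level filtering

Corrected query:
SELECT id, name, price FROM products WHERE price > 435.91

Result:
id | name    | price 
---+---------+-------
1  | Pen     | 917.76
3  | Tablet  | 974.7 
5  | Tape    | 579.75
6  | Stapler | 1474.8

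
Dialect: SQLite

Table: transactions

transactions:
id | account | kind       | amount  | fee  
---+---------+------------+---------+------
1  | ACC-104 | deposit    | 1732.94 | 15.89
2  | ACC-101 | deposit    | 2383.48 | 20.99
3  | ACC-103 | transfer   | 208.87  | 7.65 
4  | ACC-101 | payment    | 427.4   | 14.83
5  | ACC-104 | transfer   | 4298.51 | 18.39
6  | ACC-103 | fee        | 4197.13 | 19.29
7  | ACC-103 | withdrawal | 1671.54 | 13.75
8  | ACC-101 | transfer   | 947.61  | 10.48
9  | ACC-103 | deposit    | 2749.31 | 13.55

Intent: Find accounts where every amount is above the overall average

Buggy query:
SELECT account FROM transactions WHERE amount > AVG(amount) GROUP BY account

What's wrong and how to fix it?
Bug: AVG() is an aggregate; it can't sit directly in WHERE

Fix: Compute the overall average in a scalar subquery and compare each group's MIN against it in HAVING

Corrected query:
SELECT account FROM transactions GROUP BY account HAVING MIN(amount) > (SELECT AVG(amount) FROM transactions)

Result:
(no rows)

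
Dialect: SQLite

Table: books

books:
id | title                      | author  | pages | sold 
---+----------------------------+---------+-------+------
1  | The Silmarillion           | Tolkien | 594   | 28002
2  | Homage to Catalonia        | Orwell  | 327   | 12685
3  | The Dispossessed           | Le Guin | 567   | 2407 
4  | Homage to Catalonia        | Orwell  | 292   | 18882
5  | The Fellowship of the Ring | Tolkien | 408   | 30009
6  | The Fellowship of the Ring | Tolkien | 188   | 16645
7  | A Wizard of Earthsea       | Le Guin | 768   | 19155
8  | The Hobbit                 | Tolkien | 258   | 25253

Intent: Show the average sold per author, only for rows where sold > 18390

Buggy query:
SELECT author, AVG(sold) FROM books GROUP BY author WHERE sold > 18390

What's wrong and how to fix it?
Bug: Row-level WHERE must come before GROUP BY in the clause order

Fix: Move the WHERE clause before GROUP BY

Corrected query:
SELECT author, AVG(sold) FROM books WHERE sold > 18390 GROUP BY author

Result:
author  | AVG(sold)   
--------+-------------
Le Guin | 19155       
Orwell  | 18882       
Tolkien | 27754.666667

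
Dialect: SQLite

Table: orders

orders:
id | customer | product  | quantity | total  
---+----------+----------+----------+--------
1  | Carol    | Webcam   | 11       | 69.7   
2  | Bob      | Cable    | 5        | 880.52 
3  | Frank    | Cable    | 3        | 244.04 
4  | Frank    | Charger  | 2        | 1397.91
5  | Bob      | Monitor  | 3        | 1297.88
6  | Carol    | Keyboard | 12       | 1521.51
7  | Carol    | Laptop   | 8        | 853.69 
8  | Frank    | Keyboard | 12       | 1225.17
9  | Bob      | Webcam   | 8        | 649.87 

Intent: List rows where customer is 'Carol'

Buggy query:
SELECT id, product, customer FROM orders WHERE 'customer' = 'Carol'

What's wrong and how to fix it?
Bug: 'customer' in single quotes is a string literal, not the column; the comparison is literal-vs-literal and never true

Fix: Reference the column as customer without single quotes

Corrected query:
SELECT id, product, customer FROM orders WHERE customer = 'Carol'

Result:
id | product  | customer
---+----------+---------
1  | Webcam   | Carol   
6  | Keyboard | Carol   
7  | Laptop   | Carol   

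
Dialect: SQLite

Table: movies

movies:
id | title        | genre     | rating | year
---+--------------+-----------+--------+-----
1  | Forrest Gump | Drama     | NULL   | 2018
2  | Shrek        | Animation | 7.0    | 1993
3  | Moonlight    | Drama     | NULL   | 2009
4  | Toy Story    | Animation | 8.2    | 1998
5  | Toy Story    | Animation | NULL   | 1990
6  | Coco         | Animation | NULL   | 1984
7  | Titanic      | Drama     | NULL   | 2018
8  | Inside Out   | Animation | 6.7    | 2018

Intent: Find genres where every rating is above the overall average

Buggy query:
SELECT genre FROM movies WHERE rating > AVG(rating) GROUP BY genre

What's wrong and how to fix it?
Bug: WHERE evaluates per row before aggregation, so AVG() is unavailable

Fix: Compute the overall average in a scalar subquery and compare each group's MIN against it in HAVING

Corrected query:
SELECT genre FROM movies GROUP BY genre HAVING MIN(rating) > (SELECT AVG(rating) FROM movies)

Result:
(no rows)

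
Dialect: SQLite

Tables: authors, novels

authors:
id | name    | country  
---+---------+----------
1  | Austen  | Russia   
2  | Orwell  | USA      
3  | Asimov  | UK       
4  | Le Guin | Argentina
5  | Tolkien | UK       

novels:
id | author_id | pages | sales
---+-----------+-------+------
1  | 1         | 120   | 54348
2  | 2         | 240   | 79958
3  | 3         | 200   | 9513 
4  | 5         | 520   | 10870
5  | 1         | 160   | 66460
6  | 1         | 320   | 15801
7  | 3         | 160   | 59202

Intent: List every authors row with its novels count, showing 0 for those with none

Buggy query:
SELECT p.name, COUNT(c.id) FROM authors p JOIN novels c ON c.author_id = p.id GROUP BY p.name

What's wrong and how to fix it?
Bug: INNER JOIN drops authors rows that have no matching novels rows

Fix: Switch to LEFT JOIN to retain unmatched parent rows

Corrected query:
SELECT p.name, COUNT(c.id) FROM authors p LEFT JOIN novels c ON c.author_id = p.id GROUP BY p.name

Result:
name    | COUNT(c.id)
--------+------------
Asimov  | 2          
Austen  | 3          
Le Guin | 0          
Orwell  | 1          
Tolkien | 1          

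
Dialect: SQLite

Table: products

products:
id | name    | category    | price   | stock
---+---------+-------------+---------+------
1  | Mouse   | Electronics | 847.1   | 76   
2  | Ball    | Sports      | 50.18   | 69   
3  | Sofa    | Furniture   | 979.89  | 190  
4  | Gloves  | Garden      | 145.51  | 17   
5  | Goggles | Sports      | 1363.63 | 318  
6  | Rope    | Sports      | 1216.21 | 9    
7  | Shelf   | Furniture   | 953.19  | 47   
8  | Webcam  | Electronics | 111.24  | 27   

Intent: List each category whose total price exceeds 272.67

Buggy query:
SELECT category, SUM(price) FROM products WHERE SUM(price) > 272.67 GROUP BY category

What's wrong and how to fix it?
Bug: Aggregate functions cannot appear in a WHERE clause

Fix: Use HAVING (which filters groups after aggregation) instead of WHERE

Corrected query:
SELECT category, SUM(price) FROM products GROUP BY category HAVING SUM(price) > 272.67

Result:
category    | SUM(price)
------------+-----------
Electronics | 958.34    
Furniture   | 1933.08   
Sports      | 2630.02   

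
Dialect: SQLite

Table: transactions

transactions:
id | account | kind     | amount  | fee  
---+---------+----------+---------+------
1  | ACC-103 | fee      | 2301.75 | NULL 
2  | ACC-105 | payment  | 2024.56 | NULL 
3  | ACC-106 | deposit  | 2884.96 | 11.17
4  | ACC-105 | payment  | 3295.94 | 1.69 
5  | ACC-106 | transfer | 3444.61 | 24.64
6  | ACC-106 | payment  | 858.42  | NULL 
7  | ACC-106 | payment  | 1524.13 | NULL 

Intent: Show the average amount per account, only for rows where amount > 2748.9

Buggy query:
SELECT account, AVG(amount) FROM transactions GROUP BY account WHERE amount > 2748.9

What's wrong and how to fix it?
Bug: Row-level WHERE must come before GROUP BY in the clause order

Fix: Place WHERE between FROM and GROUP BY

Corrected query:
SELECT account, AVG(amount) FROM transactions WHERE amount > 2748.9 GROUP BY account

Result:
account | AVG(amount)
--------+------------
ACC-105 | 3295.94    
ACC-106 | 3164.785   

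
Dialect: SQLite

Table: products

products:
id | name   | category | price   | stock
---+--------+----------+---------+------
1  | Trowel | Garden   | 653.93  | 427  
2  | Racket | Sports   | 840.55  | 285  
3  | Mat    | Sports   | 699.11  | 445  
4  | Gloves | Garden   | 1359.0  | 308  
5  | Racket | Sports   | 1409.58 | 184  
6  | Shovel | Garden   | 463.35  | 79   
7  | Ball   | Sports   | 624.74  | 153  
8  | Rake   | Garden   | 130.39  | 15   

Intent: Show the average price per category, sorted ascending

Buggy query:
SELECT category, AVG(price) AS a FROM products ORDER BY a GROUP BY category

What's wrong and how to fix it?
Bug: ORDER BY appears before GROUP BY; SQL clause order requires GROUP BY first

Fix: Reorder: SELECT … FROM … GROUP BY … ORDER BY …

Corrected query:
SELECT category, AVG(price) AS a FROM products GROUP BY category ORDER BY a

Result:
category | a       
---------+---------
Garden   | 651.6675
Sports   | 893.495 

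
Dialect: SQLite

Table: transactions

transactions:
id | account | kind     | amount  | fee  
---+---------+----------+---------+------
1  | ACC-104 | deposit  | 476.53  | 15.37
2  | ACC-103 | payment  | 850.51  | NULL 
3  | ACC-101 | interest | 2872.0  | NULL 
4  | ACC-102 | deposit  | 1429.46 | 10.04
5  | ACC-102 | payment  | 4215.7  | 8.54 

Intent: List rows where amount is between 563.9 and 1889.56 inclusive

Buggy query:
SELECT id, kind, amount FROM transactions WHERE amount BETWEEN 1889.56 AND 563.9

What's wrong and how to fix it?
Bug: BETWEEN expects the lower bound first; with 1889.56 AND 563.9 the range is empty

Fix: Swap the bounds so the smaller value comes first

Corrected query:
SELECT id, kind, amount FROM transactions WHERE amount BETWEEN 563.9 AND 1889.56

Result:
id | kind    | amount 
---+---------+--------
2  | payment | 850.51 
4  | deposit | 1429.46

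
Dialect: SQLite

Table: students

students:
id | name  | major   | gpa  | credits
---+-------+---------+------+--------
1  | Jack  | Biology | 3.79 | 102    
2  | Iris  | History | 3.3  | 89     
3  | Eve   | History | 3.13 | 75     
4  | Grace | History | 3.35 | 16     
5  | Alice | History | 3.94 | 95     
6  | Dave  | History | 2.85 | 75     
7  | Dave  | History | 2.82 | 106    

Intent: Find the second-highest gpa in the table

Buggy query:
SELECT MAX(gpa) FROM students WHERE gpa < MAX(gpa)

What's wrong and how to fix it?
Bug: The inner MAX is an aggregate inside WHERE, which is not allowed

Fix: Compute the overall MAX in a subquery, then take MAX of rows below it

Corrected query:
SELECT MAX(gpa) FROM students WHERE gpa < (SELECT MAX(gpa) FROM students)

Result:
MAX(gpa)
--------
3.79    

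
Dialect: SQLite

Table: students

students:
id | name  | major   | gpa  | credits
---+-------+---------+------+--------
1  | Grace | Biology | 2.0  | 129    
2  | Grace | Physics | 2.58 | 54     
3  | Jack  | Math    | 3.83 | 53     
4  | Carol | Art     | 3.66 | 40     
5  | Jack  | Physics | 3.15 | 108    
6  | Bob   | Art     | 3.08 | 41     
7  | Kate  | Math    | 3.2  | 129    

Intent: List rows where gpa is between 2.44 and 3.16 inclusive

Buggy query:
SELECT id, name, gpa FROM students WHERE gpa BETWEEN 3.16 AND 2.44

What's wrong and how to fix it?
Bug: BETWEEN expects the lower bound first; with 3.16 AND 2.44 the range is empty

Fix: Swap the bounds so the smaller value comes first

Corrected query:
SELECT id, name, gpa FROM students WHERE gpa BETWEEN 2.44 AND 3.16

Result:
id | name  | gpa 
---+-------+-----
2  | Grace | 2.58
5  | Jack  | 3.15
6  | Bob   | 3.08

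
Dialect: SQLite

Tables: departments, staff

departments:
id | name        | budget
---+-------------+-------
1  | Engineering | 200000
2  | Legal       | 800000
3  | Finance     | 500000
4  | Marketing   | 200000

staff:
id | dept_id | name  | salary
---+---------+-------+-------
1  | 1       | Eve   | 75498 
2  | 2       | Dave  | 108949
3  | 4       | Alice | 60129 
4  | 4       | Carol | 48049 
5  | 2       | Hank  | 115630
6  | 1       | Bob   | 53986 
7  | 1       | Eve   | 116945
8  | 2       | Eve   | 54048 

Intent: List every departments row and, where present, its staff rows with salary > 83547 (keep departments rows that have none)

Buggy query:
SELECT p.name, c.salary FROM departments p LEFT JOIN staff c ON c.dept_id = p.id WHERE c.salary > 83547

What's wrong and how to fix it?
Bug: Filtering c.salary in WHERE discards the NULL rows produced by LEFT JOIN, turning it into an inner join

Fix: Put 'c.salary > 83547' in the JOIN's ON clause instead of WHERE

Corrected query:
SELECT p.name, c.salary FROM departments p LEFT JOIN staff c ON c.dept_id = p.id AND c.salary > 83547

Result:
name        | salary
------------+-------
Engineering | 116945
Legal       | 108949
Legal       | 115630
Finance     | NULL  
Marketing   | NULL  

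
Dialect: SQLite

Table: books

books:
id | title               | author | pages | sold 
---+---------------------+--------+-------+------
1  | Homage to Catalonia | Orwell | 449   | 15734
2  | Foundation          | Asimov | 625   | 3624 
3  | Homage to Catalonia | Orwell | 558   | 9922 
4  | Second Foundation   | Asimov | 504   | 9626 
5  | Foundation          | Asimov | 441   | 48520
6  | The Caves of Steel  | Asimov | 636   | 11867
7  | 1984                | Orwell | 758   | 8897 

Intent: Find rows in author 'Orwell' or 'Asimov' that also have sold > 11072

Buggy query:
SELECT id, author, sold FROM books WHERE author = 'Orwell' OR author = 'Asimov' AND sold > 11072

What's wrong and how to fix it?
Bug: Without parentheses, AND is evaluated before OR, so the sold filter only applies to the 'Asimov' branch

Fix: Add parentheses around the OR so the AND applies to both alternatives

Corrected query:
SELECT id, author, sold FROM books WHERE (author = 'Orwell' OR author = 'Asimov') AND sold > 11072

Result:
id | author | sold 
---+--------+------
1  | Orwell | 15734
5  | Asimov | 48520
6  | Asimov | 11867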